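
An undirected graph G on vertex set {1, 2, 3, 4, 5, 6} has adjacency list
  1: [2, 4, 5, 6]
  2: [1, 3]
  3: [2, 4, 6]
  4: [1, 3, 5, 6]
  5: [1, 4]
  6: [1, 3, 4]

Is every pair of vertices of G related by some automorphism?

Automorphisms preserve degree, but G has vertices of degree 2 and vertices of degree 4; no automorphism maps one to the other, so G is not vertex-transitive.

No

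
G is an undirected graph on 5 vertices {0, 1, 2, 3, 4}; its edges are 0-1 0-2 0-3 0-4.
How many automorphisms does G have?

Vertex 0 has degree 4 and every other vertex has degree 1, so G is the star K_{1,4} with centre 0. Any automorphism fixes the centre and permutes the 4 leaves freely, so Aut(G) ≅ S_4 of order 4! = 24.

24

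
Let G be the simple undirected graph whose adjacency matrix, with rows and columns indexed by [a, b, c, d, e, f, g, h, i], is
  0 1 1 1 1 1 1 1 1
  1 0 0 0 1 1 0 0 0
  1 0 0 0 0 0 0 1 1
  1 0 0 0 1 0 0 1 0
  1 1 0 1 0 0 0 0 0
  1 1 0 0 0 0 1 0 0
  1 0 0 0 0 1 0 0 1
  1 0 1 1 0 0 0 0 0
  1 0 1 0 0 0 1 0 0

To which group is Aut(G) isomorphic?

the dihedral group of order 16

Vertex a is the unique vertex of degree 8; the remaining 8 vertices each have degree 3 and induce a cycle, so G is the wheel on 9 vertices with hub a. With the hub fixed, the remaining symmetry is that of the rim cycle C_8, giving the dihedral group D_8.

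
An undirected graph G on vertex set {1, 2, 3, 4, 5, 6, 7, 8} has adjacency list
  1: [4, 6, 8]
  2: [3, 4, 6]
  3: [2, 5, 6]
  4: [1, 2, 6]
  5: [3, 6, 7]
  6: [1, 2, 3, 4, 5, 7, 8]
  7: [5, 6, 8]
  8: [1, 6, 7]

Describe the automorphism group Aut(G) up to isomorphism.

Vertex 6 is the unique vertex of degree 7; the remaining 7 vertices each have degree 3 and induce a cycle, so G is the wheel on 8 vertices with hub 6. With the hub fixed, the remaining symmetry is that of the rim cycle C_7, giving the dihedral group D_7.

D_7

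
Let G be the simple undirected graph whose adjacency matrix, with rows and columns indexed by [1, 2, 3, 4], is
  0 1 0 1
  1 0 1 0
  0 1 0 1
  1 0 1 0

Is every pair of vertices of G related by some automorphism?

Yes

G is 2-regular and bipartite on 2^2 = 4 vertices with girth 4; it is the hypercube graph Q_2. The symmetry group of the 2-cube is the hyperoctahedral group B_2 = Z_2 ≀ S_2, of order 2^2·2! = 8. This group acts transitively on the 4 vertices.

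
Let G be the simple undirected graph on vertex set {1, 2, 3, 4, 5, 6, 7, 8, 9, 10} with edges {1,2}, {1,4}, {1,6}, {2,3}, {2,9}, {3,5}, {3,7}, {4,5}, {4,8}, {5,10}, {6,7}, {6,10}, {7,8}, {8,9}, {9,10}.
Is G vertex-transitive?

Yes

G is 3-regular on 10 vertices with no triangles and no 4-cycles (girth 5): this is the Petersen graph. Viewing the Petersen graph as the Kneser graph K(5,2) — vertices are 2-subsets of {1,…,5}, edges join disjoint pairs — its automorphisms are exactly the permutations of the 5-element set, so Aut ≅ S_5 of order 120. This group acts transitively on the 10 vertices.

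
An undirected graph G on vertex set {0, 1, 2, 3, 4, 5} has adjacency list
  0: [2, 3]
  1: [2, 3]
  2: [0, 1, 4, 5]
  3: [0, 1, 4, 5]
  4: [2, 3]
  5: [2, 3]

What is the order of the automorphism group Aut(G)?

The vertices split by degree into {2, 3} (degree 4) and {0, 1, 4, 5} (degree 2); every edge runs between the two parts, so G is the complete bipartite graph K_{2,4}. Automorphisms preserve the bipartition setwise (since the parts differ in size) and act as S_4 × S_2 within it; |Aut| = 48.

48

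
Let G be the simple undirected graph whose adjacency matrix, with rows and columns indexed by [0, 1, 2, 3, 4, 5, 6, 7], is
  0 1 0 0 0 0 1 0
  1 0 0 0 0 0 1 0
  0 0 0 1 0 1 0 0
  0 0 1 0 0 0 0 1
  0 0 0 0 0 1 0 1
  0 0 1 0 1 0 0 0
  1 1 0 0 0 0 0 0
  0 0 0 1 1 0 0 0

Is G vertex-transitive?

G has two connected components, {2, 3, 4, 5, 7} and {0, 1, 6}; each is 2-regular, so G = C_5 ⊔ C_3. The orbit of 0 under Aut(G) is {0, 1, 6}, which does not contain 2, so G is not vertex-transitive.

No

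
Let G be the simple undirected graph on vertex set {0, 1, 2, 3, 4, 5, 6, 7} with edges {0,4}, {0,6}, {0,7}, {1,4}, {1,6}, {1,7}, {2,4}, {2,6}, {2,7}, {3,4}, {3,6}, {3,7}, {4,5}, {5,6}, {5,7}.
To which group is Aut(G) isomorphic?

The vertices split by degree into {4, 6, 7} (degree 5) and {0, 1, 2, 3, 5} (degree 3); every edge runs between the two parts, so G is the complete bipartite graph K_{3,5}. The parts have unequal sizes, so no automorphism swaps them; each part is permuted independently, giving S_5 × S_3 of order 5!·3! = 720.

S_5 × S_3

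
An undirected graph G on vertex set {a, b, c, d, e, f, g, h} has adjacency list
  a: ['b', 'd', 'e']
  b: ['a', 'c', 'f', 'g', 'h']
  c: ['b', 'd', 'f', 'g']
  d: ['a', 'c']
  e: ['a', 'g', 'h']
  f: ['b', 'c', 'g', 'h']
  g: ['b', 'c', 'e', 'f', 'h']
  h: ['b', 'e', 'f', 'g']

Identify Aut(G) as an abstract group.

the trivial group

The degree sequence is [3, 5, 4, 2, 3, 4, 5, 4]. Checking the degree-preserving permutations of the vertex set shows that none except the identity preserves every edge, so Aut(G) is trivial.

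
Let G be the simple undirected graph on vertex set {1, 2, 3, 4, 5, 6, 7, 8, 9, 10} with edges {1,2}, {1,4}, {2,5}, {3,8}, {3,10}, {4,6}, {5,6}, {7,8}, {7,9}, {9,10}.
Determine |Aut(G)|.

200

G has two connected components, {1, 2, 4, 5, 6} and {3, 7, 8, 9, 10}; each is 2-regular, so G = C_5 ⊔ C_5. With two isomorphic components, Aut(G) = Aut(C_5) ≀ S_2 = (D_5 × D_5) ⋊ Z_2: permute each cycle by D_5, then optionally swap the two cycles. Order 2·(2·5)² = 200.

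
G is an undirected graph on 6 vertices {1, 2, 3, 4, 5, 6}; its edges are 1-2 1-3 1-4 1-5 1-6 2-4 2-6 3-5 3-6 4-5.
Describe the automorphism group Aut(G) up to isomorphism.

Vertex 1 is the unique vertex of degree 5; the remaining 5 vertices each have degree 3 and induce a cycle, so G is the wheel on 6 vertices with hub 1. Every automorphism fixes the hub and acts on the rim 5-cycle, so Aut(G) ≅ Aut(C_5) = D_5 of order 10.

the dihedral group of order 10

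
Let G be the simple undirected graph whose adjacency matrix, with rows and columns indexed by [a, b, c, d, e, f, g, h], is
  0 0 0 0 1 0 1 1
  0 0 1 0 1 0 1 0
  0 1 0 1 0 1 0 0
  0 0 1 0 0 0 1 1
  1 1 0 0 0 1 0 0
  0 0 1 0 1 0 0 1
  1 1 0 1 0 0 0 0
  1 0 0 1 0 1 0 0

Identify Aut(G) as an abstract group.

G is 3-regular and bipartite on 2^3 = 8 vertices with girth 4; it is the hypercube graph Q_3. Aut(Q_3) consists of the signed permutations of the 3 coordinate axes: 3! permutations times 2^3 sign flips, so |Aut| = 2^3·3! = 48.

Z_2^3 ⋊ S_3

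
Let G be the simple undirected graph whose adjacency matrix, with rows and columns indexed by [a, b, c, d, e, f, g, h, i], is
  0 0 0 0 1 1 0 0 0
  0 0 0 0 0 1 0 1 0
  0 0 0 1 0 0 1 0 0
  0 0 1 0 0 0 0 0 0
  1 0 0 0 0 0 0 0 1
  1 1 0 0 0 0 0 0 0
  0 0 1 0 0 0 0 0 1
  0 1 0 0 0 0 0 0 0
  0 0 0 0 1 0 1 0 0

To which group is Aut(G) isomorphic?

The degree sequence is [2, 2, 2, 1, 2, 2, 2, 1, 2]; the two degree-1 vertices d and h are the ends of a path, so G = P_9. A path has exactly one nontrivial symmetry — reversal — giving Aut(G) of order 2.

C_2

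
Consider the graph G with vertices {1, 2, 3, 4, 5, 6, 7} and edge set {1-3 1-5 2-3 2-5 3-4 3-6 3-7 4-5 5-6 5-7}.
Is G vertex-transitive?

No

Automorphisms preserve degree, but G has vertices of degree 2 and vertices of degree 5; no automorphism maps one to the other, so G is not vertex-transitive.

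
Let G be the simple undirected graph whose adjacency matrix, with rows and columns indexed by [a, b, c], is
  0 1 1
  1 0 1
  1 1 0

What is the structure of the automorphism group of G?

the symmetric group on 3 letters

Every vertex has degree 2, so G is the complete graph K_3. Every bijection on the vertex set is an automorphism of K_3; hence Aut(K_3) ≅ S_3, order 6.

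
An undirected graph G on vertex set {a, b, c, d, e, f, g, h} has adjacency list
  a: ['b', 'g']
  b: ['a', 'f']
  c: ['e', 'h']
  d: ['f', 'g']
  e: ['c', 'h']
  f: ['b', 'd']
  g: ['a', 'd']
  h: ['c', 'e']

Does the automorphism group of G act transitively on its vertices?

No

G has two connected components, {a, b, d, f, g} and {c, e, h}; each is 2-regular, so G = C_5 ⊔ C_3. The orbit of a under Aut(G) is {a, b, d, f, g}, which does not contain c, so G is not vertex-transitive.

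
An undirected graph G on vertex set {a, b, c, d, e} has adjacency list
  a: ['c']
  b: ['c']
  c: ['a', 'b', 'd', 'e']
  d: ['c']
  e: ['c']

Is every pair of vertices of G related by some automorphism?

No

Vertex c is the only vertex of degree 4, so every automorphism fixes it; G is not vertex-transitive.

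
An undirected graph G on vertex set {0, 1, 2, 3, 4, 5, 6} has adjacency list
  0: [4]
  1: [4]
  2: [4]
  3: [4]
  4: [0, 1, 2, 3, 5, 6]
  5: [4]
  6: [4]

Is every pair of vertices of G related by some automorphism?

No

Vertex 4 is the only vertex of degree 6, so every automorphism fixes it; G is not vertex-transitive.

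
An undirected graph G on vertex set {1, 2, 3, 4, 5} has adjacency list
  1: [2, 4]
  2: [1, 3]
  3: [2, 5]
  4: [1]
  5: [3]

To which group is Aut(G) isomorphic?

C_2

The degree sequence is [2, 2, 2, 1, 1]; the two degree-1 vertices 4 and 5 are the ends of a path, so G = P_5. A path has exactly one nontrivial symmetry — reversal — giving Aut(G) of order 2.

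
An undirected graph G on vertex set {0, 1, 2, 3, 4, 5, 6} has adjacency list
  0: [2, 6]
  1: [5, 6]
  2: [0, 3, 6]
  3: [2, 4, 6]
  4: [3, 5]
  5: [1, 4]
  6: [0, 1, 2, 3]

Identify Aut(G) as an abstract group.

{e}

The degree sequence is [2, 2, 3, 3, 2, 2, 4]. Checking the degree-preserving permutations of the vertex set shows that none except the identity preserves every edge, so Aut(G) is trivial.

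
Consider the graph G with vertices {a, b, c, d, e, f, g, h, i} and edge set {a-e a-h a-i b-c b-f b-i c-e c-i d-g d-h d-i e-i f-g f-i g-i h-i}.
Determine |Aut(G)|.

16

Vertex i is the unique vertex of degree 8; the remaining 8 vertices each have degree 3 and induce a cycle, so G is the wheel on 9 vertices with hub i. Every automorphism fixes the hub and acts on the rim 8-cycle, so Aut(G) ≅ Aut(C_8) = D_8 of order 16.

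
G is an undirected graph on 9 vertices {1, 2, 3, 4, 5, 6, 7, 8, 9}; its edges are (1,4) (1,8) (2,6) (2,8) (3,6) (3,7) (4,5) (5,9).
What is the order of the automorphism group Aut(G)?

2

The degree sequence is [2, 2, 2, 2, 2, 2, 1, 2, 1]; the two degree-1 vertices 7 and 9 are the ends of a path, so G = P_9. The only nontrivial automorphism of a path is the end-to-end reflection, so Aut(G) ≅ Z_2.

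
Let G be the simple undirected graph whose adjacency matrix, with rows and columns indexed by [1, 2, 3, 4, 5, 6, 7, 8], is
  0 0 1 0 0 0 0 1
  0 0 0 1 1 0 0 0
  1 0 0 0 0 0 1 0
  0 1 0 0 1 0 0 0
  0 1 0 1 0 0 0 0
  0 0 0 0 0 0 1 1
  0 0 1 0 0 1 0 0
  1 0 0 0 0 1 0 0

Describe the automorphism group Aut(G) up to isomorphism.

D_5 × D_3

G has two connected components, {1, 3, 6, 7, 8} and {2, 4, 5}; each is 2-regular, so G = C_5 ⊔ C_3. The components are non-isomorphic (different sizes), so Aut(G) = Aut(C_5) × Aut(C_3) = D_5 × D_3 of order 10·6 = 60.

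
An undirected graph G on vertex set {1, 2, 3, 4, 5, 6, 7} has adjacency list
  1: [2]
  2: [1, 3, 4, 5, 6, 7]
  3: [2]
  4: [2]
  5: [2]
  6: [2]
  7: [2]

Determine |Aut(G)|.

Vertex 2 has degree 6 and every other vertex has degree 1, so G is the star K_{1,6} with centre 2. Any automorphism fixes the centre and permutes the 6 leaves freely, so Aut(G) ≅ S_6 of order 6! = 720.

720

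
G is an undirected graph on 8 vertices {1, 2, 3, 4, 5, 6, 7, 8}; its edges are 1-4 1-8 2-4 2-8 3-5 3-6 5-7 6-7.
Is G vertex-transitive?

Yes

G has two connected components, {3, 5, 6, 7} and {1, 2, 4, 8}; each is 2-regular, so G = C_4 ⊔ C_4. Aut of a disjoint union of two copies of C_4 is the wreath product D_4 ≀ Z_2, of order 2·8² = 128. Under this action every vertex can be carried to every other, so G is vertex-transitive.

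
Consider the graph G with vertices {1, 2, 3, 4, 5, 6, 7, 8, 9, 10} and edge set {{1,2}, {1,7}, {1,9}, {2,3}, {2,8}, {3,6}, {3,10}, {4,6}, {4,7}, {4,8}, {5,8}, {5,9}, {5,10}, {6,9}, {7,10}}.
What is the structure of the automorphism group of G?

G is 3-regular on 10 vertices with no triangles and no 4-cycles (girth 5): this is the Petersen graph. It is a classical fact that the Petersen graph has automorphism group S_5 (order 120), arising from its description as the Kneser graph K(5,2).

the symmetric group S_5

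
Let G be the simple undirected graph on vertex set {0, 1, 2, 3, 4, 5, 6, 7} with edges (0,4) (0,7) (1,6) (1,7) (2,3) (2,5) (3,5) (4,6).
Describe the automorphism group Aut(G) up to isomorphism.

D_5 × D_3

G has two connected components, {0, 1, 4, 6, 7} and {2, 3, 5}; each is 2-regular, so G = C_5 ⊔ C_3. No automorphism exchanges components of different sizes, hence Aut(G) is the direct product D_5 × D_3, order 60.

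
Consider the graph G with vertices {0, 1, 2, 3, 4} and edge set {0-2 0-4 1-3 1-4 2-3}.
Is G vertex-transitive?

Yes

G is 2-regular and connected on 5 vertices, i.e. the cycle C_5. The automorphisms of the 5-cycle are exactly the symmetries of a regular 5-gon: the dihedral group D_5, |D_5| = 10. Under this action every vertex can be carried to every other, so G is vertex-transitive.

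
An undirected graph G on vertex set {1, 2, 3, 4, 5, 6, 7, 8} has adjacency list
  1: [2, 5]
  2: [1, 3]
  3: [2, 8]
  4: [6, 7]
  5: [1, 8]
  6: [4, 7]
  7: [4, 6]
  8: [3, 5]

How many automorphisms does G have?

G has two connected components, {1, 2, 3, 5, 8} and {4, 6, 7}; each is 2-regular, so G = C_5 ⊔ C_3. The components are non-isomorphic (different sizes), so Aut(G) = Aut(C_5) × Aut(C_3) = D_5 × D_3 of order 10·6 = 60.

60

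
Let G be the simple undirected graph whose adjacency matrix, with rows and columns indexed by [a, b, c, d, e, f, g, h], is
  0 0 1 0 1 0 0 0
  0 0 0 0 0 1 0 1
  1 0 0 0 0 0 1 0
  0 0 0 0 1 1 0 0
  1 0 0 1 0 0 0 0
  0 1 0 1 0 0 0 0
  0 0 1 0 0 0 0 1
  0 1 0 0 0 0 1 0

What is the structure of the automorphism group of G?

the dihedral group of order 16

Every vertex has degree 2 and the graph is connected, so G is the 8-cycle C_8. The automorphisms of the 8-cycle are exactly the symmetries of a regular 8-gon: the dihedral group D_8, |D_8| = 16.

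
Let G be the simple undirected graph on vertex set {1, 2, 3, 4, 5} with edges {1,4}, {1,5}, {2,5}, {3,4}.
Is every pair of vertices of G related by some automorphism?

Automorphisms preserve degree, but G has vertices of degree 1 and vertices of degree 2; no automorphism maps one to the other, so G is not vertex-transitive.

No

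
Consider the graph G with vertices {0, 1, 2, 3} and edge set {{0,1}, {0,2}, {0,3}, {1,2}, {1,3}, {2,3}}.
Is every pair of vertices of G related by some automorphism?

Yes

All 4 vertices are pairwise adjacent: G = K_4. Any permutation of the 4 vertices preserves K_4, so Aut(K_4) = S_4 of order 4! = 24. This group acts transitively on the 4 vertices.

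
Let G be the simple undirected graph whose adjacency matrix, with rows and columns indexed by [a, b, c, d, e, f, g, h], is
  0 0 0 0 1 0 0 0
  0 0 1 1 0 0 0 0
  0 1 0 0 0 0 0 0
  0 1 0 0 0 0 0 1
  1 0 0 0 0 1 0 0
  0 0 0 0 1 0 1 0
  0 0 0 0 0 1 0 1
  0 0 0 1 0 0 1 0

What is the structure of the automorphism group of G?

The degree sequence is [1, 2, 1, 2, 2, 2, 2, 2]; the two degree-1 vertices a and c are the ends of a path, so G = P_8. The only nontrivial automorphism of a path is the end-to-end reflection, so Aut(G) ≅ Z_2.

C_2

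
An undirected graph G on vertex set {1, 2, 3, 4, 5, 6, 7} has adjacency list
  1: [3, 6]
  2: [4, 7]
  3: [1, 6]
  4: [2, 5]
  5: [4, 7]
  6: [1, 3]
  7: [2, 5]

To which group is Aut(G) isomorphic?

D_3 × D_4

G has two connected components, {2, 4, 5, 7} and {1, 3, 6}; each is 2-regular, so G = C_4 ⊔ C_3. No automorphism exchanges components of different sizes, hence Aut(G) is the direct product D_3 × D_4, order 48.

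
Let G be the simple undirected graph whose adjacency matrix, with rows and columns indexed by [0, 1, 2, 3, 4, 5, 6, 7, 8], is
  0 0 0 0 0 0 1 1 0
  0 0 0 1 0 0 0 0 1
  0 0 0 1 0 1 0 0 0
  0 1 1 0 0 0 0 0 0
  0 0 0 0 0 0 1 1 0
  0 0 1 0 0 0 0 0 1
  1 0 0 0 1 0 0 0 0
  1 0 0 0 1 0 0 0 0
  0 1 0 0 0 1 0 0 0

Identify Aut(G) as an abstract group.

D_4 × D_5

G has two connected components, {1, 2, 3, 5, 8} and {0, 4, 6, 7}; each is 2-regular, so G = C_5 ⊔ C_4. The components are non-isomorphic (different sizes), so Aut(G) = Aut(C_4) × Aut(C_5) = D_4 × D_5 of order 8·10 = 80.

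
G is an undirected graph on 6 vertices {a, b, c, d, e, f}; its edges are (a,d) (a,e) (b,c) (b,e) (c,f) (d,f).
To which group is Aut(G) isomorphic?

D_6

Every vertex has degree 2 and the graph is connected, so G is the 6-cycle C_6. C_6 has 6 rotations and 6 reflections, so Aut(C_6) ≅ D_6 of order 12.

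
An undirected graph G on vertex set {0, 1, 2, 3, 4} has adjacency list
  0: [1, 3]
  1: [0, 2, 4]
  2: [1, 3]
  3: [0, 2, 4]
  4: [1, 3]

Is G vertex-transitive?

No

Automorphisms preserve degree, but G has vertices of degree 2 and vertices of degree 3; no automorphism maps one to the other, so G is not vertex-transitive.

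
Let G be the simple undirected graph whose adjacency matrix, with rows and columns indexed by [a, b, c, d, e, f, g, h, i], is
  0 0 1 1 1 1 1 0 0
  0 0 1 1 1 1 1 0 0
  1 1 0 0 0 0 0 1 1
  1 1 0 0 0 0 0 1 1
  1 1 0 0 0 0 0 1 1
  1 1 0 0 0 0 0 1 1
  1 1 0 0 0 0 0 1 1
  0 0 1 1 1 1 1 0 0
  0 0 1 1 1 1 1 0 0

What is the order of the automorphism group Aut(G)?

The vertices split by degree into {a, b, h, i} (degree 5) and {c, d, e, f, g} (degree 4); every edge runs between the two parts, so G is the complete bipartite graph K_{4,5}. The parts have unequal sizes, so no automorphism swaps them; each part is permuted independently, giving S_4 × S_5 of order 4!·5! = 2880.

2880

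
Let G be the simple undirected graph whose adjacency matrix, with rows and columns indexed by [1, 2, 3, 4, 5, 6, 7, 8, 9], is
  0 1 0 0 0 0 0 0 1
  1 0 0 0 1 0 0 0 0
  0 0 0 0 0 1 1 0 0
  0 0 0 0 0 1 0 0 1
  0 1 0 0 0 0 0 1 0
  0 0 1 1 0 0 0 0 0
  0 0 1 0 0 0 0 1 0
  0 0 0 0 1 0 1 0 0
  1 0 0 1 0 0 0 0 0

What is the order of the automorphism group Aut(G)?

18

G is 2-regular and connected on 9 vertices, i.e. the cycle C_9. The automorphisms of the 9-cycle are exactly the symmetries of a regular 9-gon: the dihedral group D_9, |D_9| = 18.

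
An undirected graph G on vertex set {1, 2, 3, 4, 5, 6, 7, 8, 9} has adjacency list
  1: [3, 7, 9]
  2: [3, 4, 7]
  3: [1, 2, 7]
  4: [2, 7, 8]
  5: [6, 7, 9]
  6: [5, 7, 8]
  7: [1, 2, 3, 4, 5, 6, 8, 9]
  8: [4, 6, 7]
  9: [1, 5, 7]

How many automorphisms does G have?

16

Vertex 7 is the unique vertex of degree 8; the remaining 8 vertices each have degree 3 and induce a cycle, so G is the wheel on 9 vertices with hub 7. With the hub fixed, the remaining symmetry is that of the rim cycle C_8, giving the dihedral group D_8.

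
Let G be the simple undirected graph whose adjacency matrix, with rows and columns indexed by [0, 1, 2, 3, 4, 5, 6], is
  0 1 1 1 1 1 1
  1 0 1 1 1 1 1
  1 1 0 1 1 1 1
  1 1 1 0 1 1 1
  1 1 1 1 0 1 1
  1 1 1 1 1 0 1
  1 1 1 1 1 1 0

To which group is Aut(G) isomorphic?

Every vertex has degree 6, so G is the complete graph K_7. Any permutation of the 7 vertices preserves K_7, so Aut(K_7) = S_7 of order 7! = 5040.

S_7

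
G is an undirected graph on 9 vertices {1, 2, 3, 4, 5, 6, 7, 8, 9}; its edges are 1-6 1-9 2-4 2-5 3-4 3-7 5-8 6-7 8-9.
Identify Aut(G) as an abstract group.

the dihedral group of order 18

G is 2-regular and connected on 9 vertices, i.e. the cycle C_9. C_9 has 9 rotations and 9 reflections, so Aut(C_9) ≅ D_9 of order 18.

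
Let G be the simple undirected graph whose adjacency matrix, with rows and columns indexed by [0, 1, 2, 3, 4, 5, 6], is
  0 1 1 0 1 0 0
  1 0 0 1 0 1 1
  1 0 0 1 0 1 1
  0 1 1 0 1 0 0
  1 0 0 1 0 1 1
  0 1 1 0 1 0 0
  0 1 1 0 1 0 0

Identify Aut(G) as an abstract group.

S_3 × S_4

The vertices split by degree into {1, 2, 4} (degree 4) and {0, 3, 5, 6} (degree 3); every edge runs between the two parts, so G is the complete bipartite graph K_{3,4}. Automorphisms preserve the bipartition setwise (since the parts differ in size) and act as S_3 × S_4 within it; |Aut| = 144.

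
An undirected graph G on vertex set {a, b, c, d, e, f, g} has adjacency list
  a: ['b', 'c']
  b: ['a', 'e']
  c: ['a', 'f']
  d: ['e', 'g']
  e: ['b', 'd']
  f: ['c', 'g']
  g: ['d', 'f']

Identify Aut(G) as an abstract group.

Every vertex has degree 2 and the graph is connected, so G is the 7-cycle C_7. C_7 has 7 rotations and 7 reflections, so Aut(C_7) ≅ D_7 of order 14.

the dihedral group of order 14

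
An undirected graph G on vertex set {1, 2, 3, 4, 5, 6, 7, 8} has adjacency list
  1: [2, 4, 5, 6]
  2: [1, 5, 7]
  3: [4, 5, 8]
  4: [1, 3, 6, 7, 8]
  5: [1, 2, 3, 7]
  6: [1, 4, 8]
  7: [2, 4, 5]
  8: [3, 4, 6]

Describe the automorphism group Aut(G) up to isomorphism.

The degree sequence is [4, 3, 3, 5, 4, 3, 3, 3]. Checking the degree-preserving permutations of the vertex set shows that none except the identity preserves every edge, so Aut(G) is trivial.

1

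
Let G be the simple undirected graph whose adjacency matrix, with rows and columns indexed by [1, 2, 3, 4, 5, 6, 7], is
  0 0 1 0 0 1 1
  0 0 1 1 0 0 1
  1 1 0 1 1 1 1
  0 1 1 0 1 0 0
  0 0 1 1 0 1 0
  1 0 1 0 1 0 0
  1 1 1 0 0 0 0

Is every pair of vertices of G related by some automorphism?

Vertex 3 is the only vertex of degree 6, so every automorphism fixes it; G is not vertex-transitive.

No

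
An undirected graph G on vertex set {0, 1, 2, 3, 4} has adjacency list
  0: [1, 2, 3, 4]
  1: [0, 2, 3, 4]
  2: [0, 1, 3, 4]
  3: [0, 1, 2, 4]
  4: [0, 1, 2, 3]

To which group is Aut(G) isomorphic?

Every vertex has degree 4, so G is the complete graph K_5. Every bijection on the vertex set is an automorphism of K_5; hence Aut(K_5) ≅ S_5, order 120.

S_5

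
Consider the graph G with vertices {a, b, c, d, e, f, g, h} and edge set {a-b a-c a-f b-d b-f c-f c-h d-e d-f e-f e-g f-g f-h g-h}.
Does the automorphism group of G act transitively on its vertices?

No

Vertex f is the only vertex of degree 7, so every automorphism fixes it; G is not vertex-transitive.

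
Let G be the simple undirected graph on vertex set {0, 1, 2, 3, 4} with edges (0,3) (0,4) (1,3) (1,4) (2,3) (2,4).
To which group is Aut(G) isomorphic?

The vertices split by degree into {3, 4} (degree 3) and {0, 1, 2} (degree 2); every edge runs between the two parts, so G is the complete bipartite graph K_{2,3}. The parts have unequal sizes, so no automorphism swaps them; each part is permuted independently, giving S_3 × S_2 of order 3!·2! = 12.

S_3 × S_2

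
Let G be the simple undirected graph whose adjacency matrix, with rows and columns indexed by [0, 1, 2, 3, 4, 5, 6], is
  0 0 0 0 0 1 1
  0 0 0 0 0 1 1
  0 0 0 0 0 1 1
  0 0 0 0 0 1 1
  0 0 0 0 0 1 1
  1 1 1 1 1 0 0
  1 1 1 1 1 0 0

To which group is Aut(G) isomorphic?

S_2 × S_5

The vertices split by degree into {5, 6} (degree 5) and {0, 1, 2, 3, 4} (degree 2); every edge runs between the two parts, so G is the complete bipartite graph K_{2,5}. The parts have unequal sizes, so no automorphism swaps them; each part is permuted independently, giving S_2 × S_5 of order 2!·5! = 240.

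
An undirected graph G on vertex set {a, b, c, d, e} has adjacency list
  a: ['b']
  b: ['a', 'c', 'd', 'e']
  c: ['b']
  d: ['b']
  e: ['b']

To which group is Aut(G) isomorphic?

Vertex b has degree 4 and every other vertex has degree 1, so G is the star K_{1,4} with centre b. Any automorphism fixes the centre and permutes the 4 leaves freely, so Aut(G) ≅ S_4 of order 4! = 24.

S_4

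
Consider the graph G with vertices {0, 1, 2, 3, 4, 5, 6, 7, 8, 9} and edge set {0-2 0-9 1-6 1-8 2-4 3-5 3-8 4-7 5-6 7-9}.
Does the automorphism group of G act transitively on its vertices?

G has two connected components, {1, 3, 5, 6, 8} and {0, 2, 4, 7, 9}; each is 2-regular, so G = C_5 ⊔ C_5. With two isomorphic components, Aut(G) = Aut(C_5) ≀ S_2 = (D_5 × D_5) ⋊ Z_2: permute each cycle by D_5, then optionally swap the two cycles. Order 2·(2·5)² = 200. This group acts transitively on the 10 vertices.

Yes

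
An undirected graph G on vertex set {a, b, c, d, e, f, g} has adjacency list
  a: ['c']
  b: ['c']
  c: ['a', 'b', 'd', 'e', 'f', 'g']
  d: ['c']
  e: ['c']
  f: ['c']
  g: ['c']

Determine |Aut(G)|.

Vertex c has degree 6 and every other vertex has degree 1, so G is the star K_{1,6} with centre c. The 6 leaves are pairwise interchangeable while the centre is fixed, giving Aut(G) = S_6.

720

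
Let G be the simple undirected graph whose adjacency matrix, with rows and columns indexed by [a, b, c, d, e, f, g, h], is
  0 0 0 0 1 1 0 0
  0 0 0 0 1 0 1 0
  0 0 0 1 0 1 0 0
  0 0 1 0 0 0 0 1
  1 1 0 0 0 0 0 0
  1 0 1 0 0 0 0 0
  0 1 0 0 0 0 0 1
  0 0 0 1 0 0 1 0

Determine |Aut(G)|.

16

G is 2-regular and connected on 8 vertices, i.e. the cycle C_8. The automorphisms of the 8-cycle are exactly the symmetries of a regular 8-gon: the dihedral group D_8, |D_8| = 16.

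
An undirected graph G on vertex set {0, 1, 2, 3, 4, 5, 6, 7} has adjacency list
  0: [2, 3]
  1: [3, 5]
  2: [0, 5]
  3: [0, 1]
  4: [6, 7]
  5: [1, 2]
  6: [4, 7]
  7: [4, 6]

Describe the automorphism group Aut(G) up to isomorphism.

G has two connected components, {0, 1, 2, 3, 5} and {4, 6, 7}; each is 2-regular, so G = C_5 ⊔ C_3. No automorphism exchanges components of different sizes, hence Aut(G) is the direct product D_5 × D_3, order 60.

D_5 × D_3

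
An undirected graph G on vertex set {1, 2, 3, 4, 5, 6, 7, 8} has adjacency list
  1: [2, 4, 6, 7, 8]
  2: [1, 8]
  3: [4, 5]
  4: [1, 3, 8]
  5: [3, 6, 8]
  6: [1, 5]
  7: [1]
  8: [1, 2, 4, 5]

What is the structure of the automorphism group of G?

Degrees alone do not determine every vertex (e.g. 2 and 3 both have degree 2), but their neighbour-degree multisets differ: N(2) has degrees [4, 5] while N(3) has degrees [3, 3]. Repeating this refinement separates all vertices, so the only automorphism is the identity.

the trivial group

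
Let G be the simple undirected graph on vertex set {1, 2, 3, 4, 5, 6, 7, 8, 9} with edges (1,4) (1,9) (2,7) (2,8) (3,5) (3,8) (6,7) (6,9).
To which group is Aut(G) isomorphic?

the cyclic group of order 2

The degree sequence is [2, 2, 2, 1, 1, 2, 2, 2, 2]; the two degree-1 vertices 4 and 5 are the ends of a path, so G = P_9. The only nontrivial automorphism of a path is the end-to-end reflection, so Aut(G) ≅ Z_2.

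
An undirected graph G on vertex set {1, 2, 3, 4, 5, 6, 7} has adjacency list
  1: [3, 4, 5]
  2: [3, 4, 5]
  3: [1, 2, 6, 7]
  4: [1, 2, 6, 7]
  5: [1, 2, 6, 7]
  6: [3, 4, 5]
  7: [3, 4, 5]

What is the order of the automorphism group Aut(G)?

The vertices split by degree into {3, 4, 5} (degree 4) and {1, 2, 6, 7} (degree 3); every edge runs between the two parts, so G is the complete bipartite graph K_{3,4}. Automorphisms preserve the bipartition setwise (since the parts differ in size) and act as S_4 × S_3 within it; |Aut| = 144.

144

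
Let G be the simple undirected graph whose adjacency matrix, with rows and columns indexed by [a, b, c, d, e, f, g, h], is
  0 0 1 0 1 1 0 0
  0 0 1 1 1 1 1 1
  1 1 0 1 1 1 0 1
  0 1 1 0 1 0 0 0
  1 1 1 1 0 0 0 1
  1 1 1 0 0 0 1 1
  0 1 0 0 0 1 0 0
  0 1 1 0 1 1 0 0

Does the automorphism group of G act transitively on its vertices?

No

Vertex g is the only vertex of degree 2, so every automorphism fixes it; G is not vertex-transitive.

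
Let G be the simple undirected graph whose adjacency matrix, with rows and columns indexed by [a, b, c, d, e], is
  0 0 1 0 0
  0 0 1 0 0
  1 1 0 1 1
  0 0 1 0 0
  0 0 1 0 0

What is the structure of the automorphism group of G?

Vertex c has degree 4 and every other vertex has degree 1, so G is the star K_{1,4} with centre c. The 4 leaves are pairwise interchangeable while the centre is fixed, giving Aut(G) = S_4.

the symmetric group on 4 letters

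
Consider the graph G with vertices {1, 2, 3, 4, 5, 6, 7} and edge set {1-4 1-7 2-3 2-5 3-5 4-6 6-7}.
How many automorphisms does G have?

G has two connected components, {1, 4, 6, 7} and {2, 3, 5}; each is 2-regular, so G = C_4 ⊔ C_3. No automorphism exchanges components of different sizes, hence Aut(G) is the direct product D_4 × D_3, order 48.

48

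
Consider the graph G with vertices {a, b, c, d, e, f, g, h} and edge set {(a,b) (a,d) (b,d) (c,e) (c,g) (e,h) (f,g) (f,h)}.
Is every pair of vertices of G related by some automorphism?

G has two connected components, {c, e, f, g, h} and {a, b, d}; each is 2-regular, so G = C_5 ⊔ C_3. The orbit of a under Aut(G) is {a, b, d}, which does not contain c, so G is not vertex-transitive.

No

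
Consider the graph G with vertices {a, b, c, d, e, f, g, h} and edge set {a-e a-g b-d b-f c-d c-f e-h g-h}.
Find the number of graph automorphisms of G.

128

G has two connected components, {b, c, d, f} and {a, e, g, h}; each is 2-regular, so G = C_4 ⊔ C_4. With two isomorphic components, Aut(G) = Aut(C_4) ≀ S_2 = (D_4 × D_4) ⋊ Z_2: permute each cycle by D_4, then optionally swap the two cycles. Order 2·(2·4)² = 128.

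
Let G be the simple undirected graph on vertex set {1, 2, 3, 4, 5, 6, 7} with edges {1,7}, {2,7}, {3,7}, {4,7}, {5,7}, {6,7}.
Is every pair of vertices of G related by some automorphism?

No

Vertex 7 is the only vertex of degree 6, so every automorphism fixes it; G is not vertex-transitive.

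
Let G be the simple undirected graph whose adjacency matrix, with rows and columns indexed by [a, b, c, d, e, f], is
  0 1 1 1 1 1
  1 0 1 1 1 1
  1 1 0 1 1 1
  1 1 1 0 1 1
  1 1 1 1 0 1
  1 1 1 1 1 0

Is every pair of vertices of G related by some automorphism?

All 6 vertices are pairwise adjacent: G = K_6. Any permutation of the 6 vertices preserves K_6, so Aut(K_6) = S_6 of order 6! = 720. Under this action every vertex can be carried to every other, so G is vertex-transitive.

Yes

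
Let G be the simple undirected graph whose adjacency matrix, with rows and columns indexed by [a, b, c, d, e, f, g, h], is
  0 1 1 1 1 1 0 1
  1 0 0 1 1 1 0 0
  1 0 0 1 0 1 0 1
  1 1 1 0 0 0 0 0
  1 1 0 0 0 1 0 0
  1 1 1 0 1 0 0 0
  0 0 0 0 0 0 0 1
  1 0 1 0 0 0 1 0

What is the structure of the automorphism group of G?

1

The degree sequence is [6, 4, 4, 3, 3, 4, 1, 3]. Checking the degree-preserving permutations of the vertex set shows that none except the identity preserves every edge, so Aut(G) is trivial.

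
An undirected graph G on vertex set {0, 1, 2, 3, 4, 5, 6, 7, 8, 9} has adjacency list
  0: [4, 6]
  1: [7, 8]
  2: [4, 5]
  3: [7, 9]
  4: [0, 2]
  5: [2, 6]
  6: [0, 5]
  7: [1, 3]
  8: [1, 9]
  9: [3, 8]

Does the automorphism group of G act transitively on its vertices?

Yes

G has two connected components, {1, 3, 7, 8, 9} and {0, 2, 4, 5, 6}; each is 2-regular, so G = C_5 ⊔ C_5. Aut of a disjoint union of two copies of C_5 is the wreath product D_5 ≀ Z_2, of order 2·10² = 200. Under this action every vertex can be carried to every other, so G is vertex-transitive.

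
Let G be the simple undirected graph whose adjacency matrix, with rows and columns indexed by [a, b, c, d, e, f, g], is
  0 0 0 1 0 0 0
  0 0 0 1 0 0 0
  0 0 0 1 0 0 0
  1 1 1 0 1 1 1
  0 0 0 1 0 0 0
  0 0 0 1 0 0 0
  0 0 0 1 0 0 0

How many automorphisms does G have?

Vertex d has degree 6 and every other vertex has degree 1, so G is the star K_{1,6} with centre d. The 6 leaves are pairwise interchangeable while the centre is fixed, giving Aut(G) = S_6.

720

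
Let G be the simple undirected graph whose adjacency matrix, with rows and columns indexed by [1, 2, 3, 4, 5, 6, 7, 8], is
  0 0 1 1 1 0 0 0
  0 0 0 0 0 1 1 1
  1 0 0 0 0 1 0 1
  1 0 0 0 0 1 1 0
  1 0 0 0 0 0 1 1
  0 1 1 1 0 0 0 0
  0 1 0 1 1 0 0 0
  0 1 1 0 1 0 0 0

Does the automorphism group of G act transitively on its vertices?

G is 3-regular and bipartite on 2^3 = 8 vertices with girth 4; it is the hypercube graph Q_3. Aut(Q_3) consists of the signed permutations of the 3 coordinate axes: 3! permutations times 2^3 sign flips, so |Aut| = 2^3·3! = 48. This group acts transitively on the 8 vertices.

Yes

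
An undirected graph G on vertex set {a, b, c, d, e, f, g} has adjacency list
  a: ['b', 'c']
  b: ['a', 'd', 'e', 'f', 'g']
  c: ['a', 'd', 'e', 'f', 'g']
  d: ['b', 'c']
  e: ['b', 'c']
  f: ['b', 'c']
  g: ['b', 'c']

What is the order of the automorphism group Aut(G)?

240

The vertices split by degree into {b, c} (degree 5) and {a, d, e, f, g} (degree 2); every edge runs between the two parts, so G is the complete bipartite graph K_{2,5}. The parts have unequal sizes, so no automorphism swaps them; each part is permuted independently, giving S_2 × S_5 of order 2!·5! = 240.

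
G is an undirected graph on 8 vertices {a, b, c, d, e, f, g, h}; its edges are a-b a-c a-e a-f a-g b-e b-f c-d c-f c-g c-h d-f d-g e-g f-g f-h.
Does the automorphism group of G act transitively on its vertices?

Vertex f is the only vertex of degree 6, so every automorphism fixes it; G is not vertex-transitive.

No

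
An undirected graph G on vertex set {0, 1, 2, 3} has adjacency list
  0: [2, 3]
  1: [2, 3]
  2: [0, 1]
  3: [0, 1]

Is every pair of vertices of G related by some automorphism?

Yes

G is 2-regular and bipartite on 2^2 = 4 vertices with girth 4; it is the hypercube graph Q_2. The symmetry group of the 2-cube is the hyperoctahedral group B_2 = Z_2 ≀ S_2, of order 2^2·2! = 8. Under this action every vertex can be carried to every other, so G is vertex-transitive.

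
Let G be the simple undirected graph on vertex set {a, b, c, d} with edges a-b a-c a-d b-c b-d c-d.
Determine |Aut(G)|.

24

All 4 vertices are pairwise adjacent: G = K_4. Every bijection on the vertex set is an automorphism of K_4; hence Aut(K_4) ≅ S_4, order 24.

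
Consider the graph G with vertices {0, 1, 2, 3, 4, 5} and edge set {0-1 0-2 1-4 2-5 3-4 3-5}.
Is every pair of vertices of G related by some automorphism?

Yes

G is 2-regular and connected on 6 vertices, i.e. the cycle C_6. C_6 has 6 rotations and 6 reflections, so Aut(C_6) ≅ D_6 of order 12. Under this action every vertex can be carried to every other, so G is vertex-transitive.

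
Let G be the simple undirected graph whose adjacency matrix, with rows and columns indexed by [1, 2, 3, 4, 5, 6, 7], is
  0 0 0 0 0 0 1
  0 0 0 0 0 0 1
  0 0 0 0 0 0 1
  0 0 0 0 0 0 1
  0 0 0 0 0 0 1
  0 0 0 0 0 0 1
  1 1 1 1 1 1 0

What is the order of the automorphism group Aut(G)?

720

Vertex 7 has degree 6 and every other vertex has degree 1, so G is the star K_{1,6} with centre 7. The 6 leaves are pairwise interchangeable while the centre is fixed, giving Aut(G) = S_6.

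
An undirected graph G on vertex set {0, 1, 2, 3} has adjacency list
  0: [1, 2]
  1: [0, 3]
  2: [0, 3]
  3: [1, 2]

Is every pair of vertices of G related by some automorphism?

Yes

G is 2-regular and bipartite on 2^2 = 4 vertices with girth 4; it is the hypercube graph Q_2. The symmetry group of the 2-cube is the hyperoctahedral group B_2 = Z_2 ≀ S_2, of order 2^2·2! = 8. This group acts transitively on the 4 vertices.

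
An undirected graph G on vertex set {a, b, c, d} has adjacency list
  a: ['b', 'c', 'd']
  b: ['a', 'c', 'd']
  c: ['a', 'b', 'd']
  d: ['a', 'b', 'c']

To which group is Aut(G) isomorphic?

All 4 vertices are pairwise adjacent: G = K_4. Any permutation of the 4 vertices preserves K_4, so Aut(K_4) = S_4 of order 4! = 24.

S_4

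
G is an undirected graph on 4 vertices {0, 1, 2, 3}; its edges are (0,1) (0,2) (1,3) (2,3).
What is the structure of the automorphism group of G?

Every vertex has degree 2 and the graph is connected, so G is the 4-cycle C_4. C_4 has 4 rotations and 4 reflections, so Aut(C_4) ≅ D_4 of order 8.

the dihedral group of order 8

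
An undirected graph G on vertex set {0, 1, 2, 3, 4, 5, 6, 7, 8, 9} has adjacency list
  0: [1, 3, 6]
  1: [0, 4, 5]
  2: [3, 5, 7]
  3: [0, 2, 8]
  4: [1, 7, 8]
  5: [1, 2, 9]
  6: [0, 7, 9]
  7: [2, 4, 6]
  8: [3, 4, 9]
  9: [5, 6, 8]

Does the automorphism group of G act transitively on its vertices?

Yes

G is 3-regular on 10 vertices with no triangles and no 4-cycles (girth 5): this is the Petersen graph. Viewing the Petersen graph as the Kneser graph K(5,2) — vertices are 2-subsets of {1,…,5}, edges join disjoint pairs — its automorphisms are exactly the permutations of the 5-element set, so Aut ≅ S_5 of order 120. Under this action every vertex can be carried to every other, so G is vertex-transitive.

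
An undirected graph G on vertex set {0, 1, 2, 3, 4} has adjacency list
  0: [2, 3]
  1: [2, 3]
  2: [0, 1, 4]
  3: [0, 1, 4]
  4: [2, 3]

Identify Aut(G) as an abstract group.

The vertices split by degree into {2, 3} (degree 3) and {0, 1, 4} (degree 2); every edge runs between the two parts, so G is the complete bipartite graph K_{2,3}. The parts have unequal sizes, so no automorphism swaps them; each part is permuted independently, giving S_2 × S_3 of order 2!·3! = 12.

S_2 × S_3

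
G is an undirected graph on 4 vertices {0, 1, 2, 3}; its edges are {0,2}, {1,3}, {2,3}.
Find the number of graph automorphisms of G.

The degree sequence is [1, 1, 2, 2]; the two degree-1 vertices 0 and 1 are the ends of a path, so G = P_4. The only nontrivial automorphism of a path is the end-to-end reflection, so Aut(G) ≅ Z_2.

2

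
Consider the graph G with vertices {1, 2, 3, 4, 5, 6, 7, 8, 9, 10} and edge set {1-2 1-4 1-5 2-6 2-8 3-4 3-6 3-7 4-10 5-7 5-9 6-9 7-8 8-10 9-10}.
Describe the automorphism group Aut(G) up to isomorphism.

G is 3-regular on 10 vertices with no triangles and no 4-cycles (girth 5): this is the Petersen graph. It is a classical fact that the Petersen graph has automorphism group S_5 (order 120), arising from its description as the Kneser graph K(5,2).

the symmetric group S_5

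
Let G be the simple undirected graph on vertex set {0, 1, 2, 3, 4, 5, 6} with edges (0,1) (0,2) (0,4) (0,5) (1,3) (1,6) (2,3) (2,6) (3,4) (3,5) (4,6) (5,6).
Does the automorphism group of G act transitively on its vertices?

No

Automorphisms preserve degree, but G has vertices of degree 3 and vertices of degree 4; no automorphism maps one to the other, so G is not vertex-transitive.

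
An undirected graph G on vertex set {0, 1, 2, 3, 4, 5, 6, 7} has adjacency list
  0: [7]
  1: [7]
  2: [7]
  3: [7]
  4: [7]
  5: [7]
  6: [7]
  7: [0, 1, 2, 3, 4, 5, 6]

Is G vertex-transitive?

Vertex 7 is the only vertex of degree 7, so every automorphism fixes it; G is not vertex-transitive.

No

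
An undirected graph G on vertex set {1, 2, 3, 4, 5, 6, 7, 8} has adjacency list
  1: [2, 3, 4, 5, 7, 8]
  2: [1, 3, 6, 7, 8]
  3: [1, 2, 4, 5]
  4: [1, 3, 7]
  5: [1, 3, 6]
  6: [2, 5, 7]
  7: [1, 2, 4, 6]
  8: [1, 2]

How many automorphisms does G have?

1

The degree sequence is [6, 5, 4, 3, 3, 3, 4, 2]. Checking the degree-preserving permutations of the vertex set shows that none except the identity preserves every edge, so Aut(G) is trivial.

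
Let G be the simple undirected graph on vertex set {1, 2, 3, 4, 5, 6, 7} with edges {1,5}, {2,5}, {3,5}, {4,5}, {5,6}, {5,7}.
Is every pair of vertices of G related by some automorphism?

Vertex 5 is the only vertex of degree 6, so every automorphism fixes it; G is not vertex-transitive.

No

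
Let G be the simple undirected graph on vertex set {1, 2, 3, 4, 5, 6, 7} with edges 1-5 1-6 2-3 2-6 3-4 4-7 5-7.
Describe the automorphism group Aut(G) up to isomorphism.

Every vertex has degree 2 and the graph is connected, so G is the 7-cycle C_7. The automorphisms of the 7-cycle are exactly the symmetries of a regular 7-gon: the dihedral group D_7, |D_7| = 14.

D_7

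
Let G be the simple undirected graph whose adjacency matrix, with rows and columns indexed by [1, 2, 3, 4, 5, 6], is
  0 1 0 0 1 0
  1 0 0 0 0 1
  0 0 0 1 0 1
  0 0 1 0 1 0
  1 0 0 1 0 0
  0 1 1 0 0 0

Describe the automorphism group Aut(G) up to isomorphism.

D_6

G is 2-regular and connected on 6 vertices, i.e. the cycle C_6. The automorphisms of the 6-cycle are exactly the symmetries of a regular 6-gon: the dihedral group D_6, |D_6| = 12.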